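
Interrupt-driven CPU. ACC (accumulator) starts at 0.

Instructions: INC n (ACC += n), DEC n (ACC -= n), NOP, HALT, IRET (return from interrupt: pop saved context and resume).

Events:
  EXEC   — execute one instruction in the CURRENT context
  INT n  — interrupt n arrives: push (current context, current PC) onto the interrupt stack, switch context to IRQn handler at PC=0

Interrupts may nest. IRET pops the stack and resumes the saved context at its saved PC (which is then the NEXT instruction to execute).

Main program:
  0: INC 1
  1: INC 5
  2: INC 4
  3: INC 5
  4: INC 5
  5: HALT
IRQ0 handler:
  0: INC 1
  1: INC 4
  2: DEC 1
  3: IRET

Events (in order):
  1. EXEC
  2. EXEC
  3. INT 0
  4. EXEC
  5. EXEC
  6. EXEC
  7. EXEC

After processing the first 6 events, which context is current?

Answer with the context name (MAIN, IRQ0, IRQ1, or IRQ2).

Answer: IRQ0

Derivation:
Event 1 (EXEC): [MAIN] PC=0: INC 1 -> ACC=1
Event 2 (EXEC): [MAIN] PC=1: INC 5 -> ACC=6
Event 3 (INT 0): INT 0 arrives: push (MAIN, PC=2), enter IRQ0 at PC=0 (depth now 1)
Event 4 (EXEC): [IRQ0] PC=0: INC 1 -> ACC=7
Event 5 (EXEC): [IRQ0] PC=1: INC 4 -> ACC=11
Event 6 (EXEC): [IRQ0] PC=2: DEC 1 -> ACC=10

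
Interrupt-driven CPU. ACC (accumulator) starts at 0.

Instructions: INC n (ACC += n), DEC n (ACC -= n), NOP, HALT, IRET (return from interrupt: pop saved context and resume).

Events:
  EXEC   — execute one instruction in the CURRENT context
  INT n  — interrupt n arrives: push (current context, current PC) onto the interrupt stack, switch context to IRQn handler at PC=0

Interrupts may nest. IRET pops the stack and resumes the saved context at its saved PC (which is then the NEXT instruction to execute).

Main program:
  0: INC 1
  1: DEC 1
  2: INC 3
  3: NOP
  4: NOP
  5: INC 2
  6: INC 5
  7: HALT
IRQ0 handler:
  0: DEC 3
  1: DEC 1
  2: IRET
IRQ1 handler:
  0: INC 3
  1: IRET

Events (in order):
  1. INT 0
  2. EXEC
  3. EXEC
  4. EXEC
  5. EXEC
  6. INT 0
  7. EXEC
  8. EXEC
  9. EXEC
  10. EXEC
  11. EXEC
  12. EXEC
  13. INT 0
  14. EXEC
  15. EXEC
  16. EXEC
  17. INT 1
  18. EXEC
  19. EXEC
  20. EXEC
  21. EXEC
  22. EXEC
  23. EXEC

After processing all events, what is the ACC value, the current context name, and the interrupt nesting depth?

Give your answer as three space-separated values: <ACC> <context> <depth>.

Answer: 1 MAIN 0

Derivation:
Event 1 (INT 0): INT 0 arrives: push (MAIN, PC=0), enter IRQ0 at PC=0 (depth now 1)
Event 2 (EXEC): [IRQ0] PC=0: DEC 3 -> ACC=-3
Event 3 (EXEC): [IRQ0] PC=1: DEC 1 -> ACC=-4
Event 4 (EXEC): [IRQ0] PC=2: IRET -> resume MAIN at PC=0 (depth now 0)
Event 5 (EXEC): [MAIN] PC=0: INC 1 -> ACC=-3
Event 6 (INT 0): INT 0 arrives: push (MAIN, PC=1), enter IRQ0 at PC=0 (depth now 1)
Event 7 (EXEC): [IRQ0] PC=0: DEC 3 -> ACC=-6
Event 8 (EXEC): [IRQ0] PC=1: DEC 1 -> ACC=-7
Event 9 (EXEC): [IRQ0] PC=2: IRET -> resume MAIN at PC=1 (depth now 0)
Event 10 (EXEC): [MAIN] PC=1: DEC 1 -> ACC=-8
Event 11 (EXEC): [MAIN] PC=2: INC 3 -> ACC=-5
Event 12 (EXEC): [MAIN] PC=3: NOP
Event 13 (INT 0): INT 0 arrives: push (MAIN, PC=4), enter IRQ0 at PC=0 (depth now 1)
Event 14 (EXEC): [IRQ0] PC=0: DEC 3 -> ACC=-8
Event 15 (EXEC): [IRQ0] PC=1: DEC 1 -> ACC=-9
Event 16 (EXEC): [IRQ0] PC=2: IRET -> resume MAIN at PC=4 (depth now 0)
Event 17 (INT 1): INT 1 arrives: push (MAIN, PC=4), enter IRQ1 at PC=0 (depth now 1)
Event 18 (EXEC): [IRQ1] PC=0: INC 3 -> ACC=-6
Event 19 (EXEC): [IRQ1] PC=1: IRET -> resume MAIN at PC=4 (depth now 0)
Event 20 (EXEC): [MAIN] PC=4: NOP
Event 21 (EXEC): [MAIN] PC=5: INC 2 -> ACC=-4
Event 22 (EXEC): [MAIN] PC=6: INC 5 -> ACC=1
Event 23 (EXEC): [MAIN] PC=7: HALT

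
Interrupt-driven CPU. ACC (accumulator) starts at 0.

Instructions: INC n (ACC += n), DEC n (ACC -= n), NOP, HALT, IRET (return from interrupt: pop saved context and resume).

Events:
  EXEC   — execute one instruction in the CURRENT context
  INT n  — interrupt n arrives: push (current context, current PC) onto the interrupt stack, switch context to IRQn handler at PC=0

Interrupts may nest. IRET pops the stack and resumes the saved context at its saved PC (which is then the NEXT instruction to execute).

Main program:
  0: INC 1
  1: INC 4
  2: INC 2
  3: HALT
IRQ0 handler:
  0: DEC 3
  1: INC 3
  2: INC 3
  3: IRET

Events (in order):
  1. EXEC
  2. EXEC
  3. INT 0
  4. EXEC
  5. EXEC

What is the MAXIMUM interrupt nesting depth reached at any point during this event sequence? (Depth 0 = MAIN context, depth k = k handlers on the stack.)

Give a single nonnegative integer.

Answer: 1

Derivation:
Event 1 (EXEC): [MAIN] PC=0: INC 1 -> ACC=1 [depth=0]
Event 2 (EXEC): [MAIN] PC=1: INC 4 -> ACC=5 [depth=0]
Event 3 (INT 0): INT 0 arrives: push (MAIN, PC=2), enter IRQ0 at PC=0 (depth now 1) [depth=1]
Event 4 (EXEC): [IRQ0] PC=0: DEC 3 -> ACC=2 [depth=1]
Event 5 (EXEC): [IRQ0] PC=1: INC 3 -> ACC=5 [depth=1]
Max depth observed: 1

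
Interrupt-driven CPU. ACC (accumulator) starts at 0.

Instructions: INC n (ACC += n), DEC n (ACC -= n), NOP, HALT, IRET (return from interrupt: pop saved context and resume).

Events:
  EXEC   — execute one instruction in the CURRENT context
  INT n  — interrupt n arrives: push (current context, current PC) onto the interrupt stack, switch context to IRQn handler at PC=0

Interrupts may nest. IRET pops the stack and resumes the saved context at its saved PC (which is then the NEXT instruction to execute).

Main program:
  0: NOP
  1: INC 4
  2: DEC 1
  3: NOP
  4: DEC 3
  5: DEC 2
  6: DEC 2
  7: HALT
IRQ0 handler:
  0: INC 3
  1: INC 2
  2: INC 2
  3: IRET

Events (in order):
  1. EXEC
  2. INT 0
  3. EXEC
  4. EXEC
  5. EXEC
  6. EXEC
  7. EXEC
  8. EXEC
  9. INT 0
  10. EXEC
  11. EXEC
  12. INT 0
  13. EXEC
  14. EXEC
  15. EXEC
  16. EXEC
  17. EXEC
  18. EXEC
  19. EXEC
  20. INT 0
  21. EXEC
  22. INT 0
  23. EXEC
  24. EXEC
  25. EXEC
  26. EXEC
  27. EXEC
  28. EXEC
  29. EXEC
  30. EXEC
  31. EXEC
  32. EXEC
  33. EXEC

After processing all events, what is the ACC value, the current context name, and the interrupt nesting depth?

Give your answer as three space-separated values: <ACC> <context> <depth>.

Answer: 31 MAIN 0

Derivation:
Event 1 (EXEC): [MAIN] PC=0: NOP
Event 2 (INT 0): INT 0 arrives: push (MAIN, PC=1), enter IRQ0 at PC=0 (depth now 1)
Event 3 (EXEC): [IRQ0] PC=0: INC 3 -> ACC=3
Event 4 (EXEC): [IRQ0] PC=1: INC 2 -> ACC=5
Event 5 (EXEC): [IRQ0] PC=2: INC 2 -> ACC=7
Event 6 (EXEC): [IRQ0] PC=3: IRET -> resume MAIN at PC=1 (depth now 0)
Event 7 (EXEC): [MAIN] PC=1: INC 4 -> ACC=11
Event 8 (EXEC): [MAIN] PC=2: DEC 1 -> ACC=10
Event 9 (INT 0): INT 0 arrives: push (MAIN, PC=3), enter IRQ0 at PC=0 (depth now 1)
Event 10 (EXEC): [IRQ0] PC=0: INC 3 -> ACC=13
Event 11 (EXEC): [IRQ0] PC=1: INC 2 -> ACC=15
Event 12 (INT 0): INT 0 arrives: push (IRQ0, PC=2), enter IRQ0 at PC=0 (depth now 2)
Event 13 (EXEC): [IRQ0] PC=0: INC 3 -> ACC=18
Event 14 (EXEC): [IRQ0] PC=1: INC 2 -> ACC=20
Event 15 (EXEC): [IRQ0] PC=2: INC 2 -> ACC=22
Event 16 (EXEC): [IRQ0] PC=3: IRET -> resume IRQ0 at PC=2 (depth now 1)
Event 17 (EXEC): [IRQ0] PC=2: INC 2 -> ACC=24
Event 18 (EXEC): [IRQ0] PC=3: IRET -> resume MAIN at PC=3 (depth now 0)
Event 19 (EXEC): [MAIN] PC=3: NOP
Event 20 (INT 0): INT 0 arrives: push (MAIN, PC=4), enter IRQ0 at PC=0 (depth now 1)
Event 21 (EXEC): [IRQ0] PC=0: INC 3 -> ACC=27
Event 22 (INT 0): INT 0 arrives: push (IRQ0, PC=1), enter IRQ0 at PC=0 (depth now 2)
Event 23 (EXEC): [IRQ0] PC=0: INC 3 -> ACC=30
Event 24 (EXEC): [IRQ0] PC=1: INC 2 -> ACC=32
Event 25 (EXEC): [IRQ0] PC=2: INC 2 -> ACC=34
Event 26 (EXEC): [IRQ0] PC=3: IRET -> resume IRQ0 at PC=1 (depth now 1)
Event 27 (EXEC): [IRQ0] PC=1: INC 2 -> ACC=36
Event 28 (EXEC): [IRQ0] PC=2: INC 2 -> ACC=38
Event 29 (EXEC): [IRQ0] PC=3: IRET -> resume MAIN at PC=4 (depth now 0)
Event 30 (EXEC): [MAIN] PC=4: DEC 3 -> ACC=35
Event 31 (EXEC): [MAIN] PC=5: DEC 2 -> ACC=33
Event 32 (EXEC): [MAIN] PC=6: DEC 2 -> ACC=31
Event 33 (EXEC): [MAIN] PC=7: HALT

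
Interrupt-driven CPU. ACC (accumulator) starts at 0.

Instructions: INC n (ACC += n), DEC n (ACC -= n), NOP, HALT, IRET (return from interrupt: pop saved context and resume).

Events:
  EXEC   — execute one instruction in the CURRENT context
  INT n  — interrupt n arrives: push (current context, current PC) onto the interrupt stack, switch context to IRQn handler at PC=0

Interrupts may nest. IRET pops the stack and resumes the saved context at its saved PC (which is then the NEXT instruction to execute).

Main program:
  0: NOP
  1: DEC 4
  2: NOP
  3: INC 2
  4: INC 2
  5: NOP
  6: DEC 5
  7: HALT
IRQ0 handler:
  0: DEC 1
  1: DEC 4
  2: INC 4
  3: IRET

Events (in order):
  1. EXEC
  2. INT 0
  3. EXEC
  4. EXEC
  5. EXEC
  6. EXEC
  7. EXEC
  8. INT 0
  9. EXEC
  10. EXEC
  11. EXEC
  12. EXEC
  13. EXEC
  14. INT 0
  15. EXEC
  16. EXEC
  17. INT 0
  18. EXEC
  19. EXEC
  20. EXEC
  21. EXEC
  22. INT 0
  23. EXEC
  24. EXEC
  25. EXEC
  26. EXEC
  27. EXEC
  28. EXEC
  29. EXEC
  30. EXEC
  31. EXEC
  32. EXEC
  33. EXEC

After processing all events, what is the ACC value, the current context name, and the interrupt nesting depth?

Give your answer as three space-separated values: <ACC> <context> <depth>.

Answer: -10 MAIN 0

Derivation:
Event 1 (EXEC): [MAIN] PC=0: NOP
Event 2 (INT 0): INT 0 arrives: push (MAIN, PC=1), enter IRQ0 at PC=0 (depth now 1)
Event 3 (EXEC): [IRQ0] PC=0: DEC 1 -> ACC=-1
Event 4 (EXEC): [IRQ0] PC=1: DEC 4 -> ACC=-5
Event 5 (EXEC): [IRQ0] PC=2: INC 4 -> ACC=-1
Event 6 (EXEC): [IRQ0] PC=3: IRET -> resume MAIN at PC=1 (depth now 0)
Event 7 (EXEC): [MAIN] PC=1: DEC 4 -> ACC=-5
Event 8 (INT 0): INT 0 arrives: push (MAIN, PC=2), enter IRQ0 at PC=0 (depth now 1)
Event 9 (EXEC): [IRQ0] PC=0: DEC 1 -> ACC=-6
Event 10 (EXEC): [IRQ0] PC=1: DEC 4 -> ACC=-10
Event 11 (EXEC): [IRQ0] PC=2: INC 4 -> ACC=-6
Event 12 (EXEC): [IRQ0] PC=3: IRET -> resume MAIN at PC=2 (depth now 0)
Event 13 (EXEC): [MAIN] PC=2: NOP
Event 14 (INT 0): INT 0 arrives: push (MAIN, PC=3), enter IRQ0 at PC=0 (depth now 1)
Event 15 (EXEC): [IRQ0] PC=0: DEC 1 -> ACC=-7
Event 16 (EXEC): [IRQ0] PC=1: DEC 4 -> ACC=-11
Event 17 (INT 0): INT 0 arrives: push (IRQ0, PC=2), enter IRQ0 at PC=0 (depth now 2)
Event 18 (EXEC): [IRQ0] PC=0: DEC 1 -> ACC=-12
Event 19 (EXEC): [IRQ0] PC=1: DEC 4 -> ACC=-16
Event 20 (EXEC): [IRQ0] PC=2: INC 4 -> ACC=-12
Event 21 (EXEC): [IRQ0] PC=3: IRET -> resume IRQ0 at PC=2 (depth now 1)
Event 22 (INT 0): INT 0 arrives: push (IRQ0, PC=2), enter IRQ0 at PC=0 (depth now 2)
Event 23 (EXEC): [IRQ0] PC=0: DEC 1 -> ACC=-13
Event 24 (EXEC): [IRQ0] PC=1: DEC 4 -> ACC=-17
Event 25 (EXEC): [IRQ0] PC=2: INC 4 -> ACC=-13
Event 26 (EXEC): [IRQ0] PC=3: IRET -> resume IRQ0 at PC=2 (depth now 1)
Event 27 (EXEC): [IRQ0] PC=2: INC 4 -> ACC=-9
Event 28 (EXEC): [IRQ0] PC=3: IRET -> resume MAIN at PC=3 (depth now 0)
Event 29 (EXEC): [MAIN] PC=3: INC 2 -> ACC=-7
Event 30 (EXEC): [MAIN] PC=4: INC 2 -> ACC=-5
Event 31 (EXEC): [MAIN] PC=5: NOP
Event 32 (EXEC): [MAIN] PC=6: DEC 5 -> ACC=-10
Event 33 (EXEC): [MAIN] PC=7: HALT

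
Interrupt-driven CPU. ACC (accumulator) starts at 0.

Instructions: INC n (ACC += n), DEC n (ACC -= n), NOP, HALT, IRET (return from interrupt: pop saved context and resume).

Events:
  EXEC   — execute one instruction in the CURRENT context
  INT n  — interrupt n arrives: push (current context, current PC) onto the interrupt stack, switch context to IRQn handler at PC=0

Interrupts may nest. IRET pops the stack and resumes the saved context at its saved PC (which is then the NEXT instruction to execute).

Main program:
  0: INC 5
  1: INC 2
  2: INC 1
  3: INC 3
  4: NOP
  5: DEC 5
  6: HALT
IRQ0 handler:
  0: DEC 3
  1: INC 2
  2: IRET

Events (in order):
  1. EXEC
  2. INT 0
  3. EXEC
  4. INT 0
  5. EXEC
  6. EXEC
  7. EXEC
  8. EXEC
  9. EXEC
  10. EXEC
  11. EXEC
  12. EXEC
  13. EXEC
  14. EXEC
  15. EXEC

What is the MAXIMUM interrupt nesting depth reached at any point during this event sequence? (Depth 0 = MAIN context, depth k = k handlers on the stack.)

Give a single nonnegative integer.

Event 1 (EXEC): [MAIN] PC=0: INC 5 -> ACC=5 [depth=0]
Event 2 (INT 0): INT 0 arrives: push (MAIN, PC=1), enter IRQ0 at PC=0 (depth now 1) [depth=1]
Event 3 (EXEC): [IRQ0] PC=0: DEC 3 -> ACC=2 [depth=1]
Event 4 (INT 0): INT 0 arrives: push (IRQ0, PC=1), enter IRQ0 at PC=0 (depth now 2) [depth=2]
Event 5 (EXEC): [IRQ0] PC=0: DEC 3 -> ACC=-1 [depth=2]
Event 6 (EXEC): [IRQ0] PC=1: INC 2 -> ACC=1 [depth=2]
Event 7 (EXEC): [IRQ0] PC=2: IRET -> resume IRQ0 at PC=1 (depth now 1) [depth=1]
Event 8 (EXEC): [IRQ0] PC=1: INC 2 -> ACC=3 [depth=1]
Event 9 (EXEC): [IRQ0] PC=2: IRET -> resume MAIN at PC=1 (depth now 0) [depth=0]
Event 10 (EXEC): [MAIN] PC=1: INC 2 -> ACC=5 [depth=0]
Event 11 (EXEC): [MAIN] PC=2: INC 1 -> ACC=6 [depth=0]
Event 12 (EXEC): [MAIN] PC=3: INC 3 -> ACC=9 [depth=0]
Event 13 (EXEC): [MAIN] PC=4: NOP [depth=0]
Event 14 (EXEC): [MAIN] PC=5: DEC 5 -> ACC=4 [depth=0]
Event 15 (EXEC): [MAIN] PC=6: HALT [depth=0]
Max depth observed: 2

Answer: 2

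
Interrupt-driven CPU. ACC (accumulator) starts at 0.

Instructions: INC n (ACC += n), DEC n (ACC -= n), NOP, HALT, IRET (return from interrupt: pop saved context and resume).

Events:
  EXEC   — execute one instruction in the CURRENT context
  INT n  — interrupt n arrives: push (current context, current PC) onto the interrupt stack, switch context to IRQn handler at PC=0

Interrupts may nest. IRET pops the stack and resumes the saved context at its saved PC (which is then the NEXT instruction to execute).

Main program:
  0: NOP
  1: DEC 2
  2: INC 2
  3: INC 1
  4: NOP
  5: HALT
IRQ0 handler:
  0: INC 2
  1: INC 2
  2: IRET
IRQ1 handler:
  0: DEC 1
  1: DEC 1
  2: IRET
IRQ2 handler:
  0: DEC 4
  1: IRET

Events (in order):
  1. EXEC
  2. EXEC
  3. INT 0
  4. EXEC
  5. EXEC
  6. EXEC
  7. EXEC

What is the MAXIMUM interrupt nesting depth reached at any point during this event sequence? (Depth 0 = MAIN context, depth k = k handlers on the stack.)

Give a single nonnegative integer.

Answer: 1

Derivation:
Event 1 (EXEC): [MAIN] PC=0: NOP [depth=0]
Event 2 (EXEC): [MAIN] PC=1: DEC 2 -> ACC=-2 [depth=0]
Event 3 (INT 0): INT 0 arrives: push (MAIN, PC=2), enter IRQ0 at PC=0 (depth now 1) [depth=1]
Event 4 (EXEC): [IRQ0] PC=0: INC 2 -> ACC=0 [depth=1]
Event 5 (EXEC): [IRQ0] PC=1: INC 2 -> ACC=2 [depth=1]
Event 6 (EXEC): [IRQ0] PC=2: IRET -> resume MAIN at PC=2 (depth now 0) [depth=0]
Event 7 (EXEC): [MAIN] PC=2: INC 2 -> ACC=4 [depth=0]
Max depth observed: 1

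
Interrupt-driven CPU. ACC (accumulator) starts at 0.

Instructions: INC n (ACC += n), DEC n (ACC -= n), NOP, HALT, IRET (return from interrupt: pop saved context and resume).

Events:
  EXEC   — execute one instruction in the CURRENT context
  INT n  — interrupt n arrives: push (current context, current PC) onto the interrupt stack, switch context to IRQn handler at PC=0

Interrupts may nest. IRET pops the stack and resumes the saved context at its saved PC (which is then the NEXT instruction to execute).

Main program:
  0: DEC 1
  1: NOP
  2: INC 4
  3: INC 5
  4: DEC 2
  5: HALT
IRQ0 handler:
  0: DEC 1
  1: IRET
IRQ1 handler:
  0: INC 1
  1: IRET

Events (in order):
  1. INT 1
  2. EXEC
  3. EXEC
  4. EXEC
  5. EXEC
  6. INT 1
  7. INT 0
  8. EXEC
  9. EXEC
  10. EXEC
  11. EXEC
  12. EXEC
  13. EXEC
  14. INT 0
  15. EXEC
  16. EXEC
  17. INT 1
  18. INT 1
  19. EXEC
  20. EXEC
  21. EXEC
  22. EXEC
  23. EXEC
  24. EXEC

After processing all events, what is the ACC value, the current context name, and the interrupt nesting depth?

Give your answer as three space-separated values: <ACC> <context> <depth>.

Answer: 8 MAIN 0

Derivation:
Event 1 (INT 1): INT 1 arrives: push (MAIN, PC=0), enter IRQ1 at PC=0 (depth now 1)
Event 2 (EXEC): [IRQ1] PC=0: INC 1 -> ACC=1
Event 3 (EXEC): [IRQ1] PC=1: IRET -> resume MAIN at PC=0 (depth now 0)
Event 4 (EXEC): [MAIN] PC=0: DEC 1 -> ACC=0
Event 5 (EXEC): [MAIN] PC=1: NOP
Event 6 (INT 1): INT 1 arrives: push (MAIN, PC=2), enter IRQ1 at PC=0 (depth now 1)
Event 7 (INT 0): INT 0 arrives: push (IRQ1, PC=0), enter IRQ0 at PC=0 (depth now 2)
Event 8 (EXEC): [IRQ0] PC=0: DEC 1 -> ACC=-1
Event 9 (EXEC): [IRQ0] PC=1: IRET -> resume IRQ1 at PC=0 (depth now 1)
Event 10 (EXEC): [IRQ1] PC=0: INC 1 -> ACC=0
Event 11 (EXEC): [IRQ1] PC=1: IRET -> resume MAIN at PC=2 (depth now 0)
Event 12 (EXEC): [MAIN] PC=2: INC 4 -> ACC=4
Event 13 (EXEC): [MAIN] PC=3: INC 5 -> ACC=9
Event 14 (INT 0): INT 0 arrives: push (MAIN, PC=4), enter IRQ0 at PC=0 (depth now 1)
Event 15 (EXEC): [IRQ0] PC=0: DEC 1 -> ACC=8
Event 16 (EXEC): [IRQ0] PC=1: IRET -> resume MAIN at PC=4 (depth now 0)
Event 17 (INT 1): INT 1 arrives: push (MAIN, PC=4), enter IRQ1 at PC=0 (depth now 1)
Event 18 (INT 1): INT 1 arrives: push (IRQ1, PC=0), enter IRQ1 at PC=0 (depth now 2)
Event 19 (EXEC): [IRQ1] PC=0: INC 1 -> ACC=9
Event 20 (EXEC): [IRQ1] PC=1: IRET -> resume IRQ1 at PC=0 (depth now 1)
Event 21 (EXEC): [IRQ1] PC=0: INC 1 -> ACC=10
Event 22 (EXEC): [IRQ1] PC=1: IRET -> resume MAIN at PC=4 (depth now 0)
Event 23 (EXEC): [MAIN] PC=4: DEC 2 -> ACC=8
Event 24 (EXEC): [MAIN] PC=5: HALT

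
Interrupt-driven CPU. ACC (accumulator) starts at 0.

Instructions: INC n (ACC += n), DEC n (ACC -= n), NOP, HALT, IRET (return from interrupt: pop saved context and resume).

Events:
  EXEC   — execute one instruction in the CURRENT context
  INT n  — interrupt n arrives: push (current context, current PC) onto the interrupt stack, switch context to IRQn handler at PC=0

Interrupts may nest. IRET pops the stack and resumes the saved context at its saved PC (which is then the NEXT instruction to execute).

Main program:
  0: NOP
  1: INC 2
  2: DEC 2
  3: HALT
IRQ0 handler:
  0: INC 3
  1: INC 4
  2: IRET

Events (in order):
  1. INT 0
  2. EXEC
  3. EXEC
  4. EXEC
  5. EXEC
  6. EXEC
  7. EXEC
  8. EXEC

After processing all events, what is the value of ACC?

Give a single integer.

Answer: 7

Derivation:
Event 1 (INT 0): INT 0 arrives: push (MAIN, PC=0), enter IRQ0 at PC=0 (depth now 1)
Event 2 (EXEC): [IRQ0] PC=0: INC 3 -> ACC=3
Event 3 (EXEC): [IRQ0] PC=1: INC 4 -> ACC=7
Event 4 (EXEC): [IRQ0] PC=2: IRET -> resume MAIN at PC=0 (depth now 0)
Event 5 (EXEC): [MAIN] PC=0: NOP
Event 6 (EXEC): [MAIN] PC=1: INC 2 -> ACC=9
Event 7 (EXEC): [MAIN] PC=2: DEC 2 -> ACC=7
Event 8 (EXEC): [MAIN] PC=3: HALT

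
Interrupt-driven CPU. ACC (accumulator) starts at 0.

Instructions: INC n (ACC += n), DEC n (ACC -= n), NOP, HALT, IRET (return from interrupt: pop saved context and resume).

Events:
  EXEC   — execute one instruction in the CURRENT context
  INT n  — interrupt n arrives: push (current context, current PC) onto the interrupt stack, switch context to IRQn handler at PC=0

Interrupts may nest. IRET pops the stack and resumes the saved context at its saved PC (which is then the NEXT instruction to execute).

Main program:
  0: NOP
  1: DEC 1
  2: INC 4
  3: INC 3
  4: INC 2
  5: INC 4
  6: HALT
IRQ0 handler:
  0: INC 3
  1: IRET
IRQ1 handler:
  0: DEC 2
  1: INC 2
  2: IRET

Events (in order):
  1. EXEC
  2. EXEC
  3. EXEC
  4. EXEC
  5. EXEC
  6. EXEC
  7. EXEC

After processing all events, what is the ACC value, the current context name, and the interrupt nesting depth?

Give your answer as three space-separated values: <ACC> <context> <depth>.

Event 1 (EXEC): [MAIN] PC=0: NOP
Event 2 (EXEC): [MAIN] PC=1: DEC 1 -> ACC=-1
Event 3 (EXEC): [MAIN] PC=2: INC 4 -> ACC=3
Event 4 (EXEC): [MAIN] PC=3: INC 3 -> ACC=6
Event 5 (EXEC): [MAIN] PC=4: INC 2 -> ACC=8
Event 6 (EXEC): [MAIN] PC=5: INC 4 -> ACC=12
Event 7 (EXEC): [MAIN] PC=6: HALT

Answer: 12 MAIN 0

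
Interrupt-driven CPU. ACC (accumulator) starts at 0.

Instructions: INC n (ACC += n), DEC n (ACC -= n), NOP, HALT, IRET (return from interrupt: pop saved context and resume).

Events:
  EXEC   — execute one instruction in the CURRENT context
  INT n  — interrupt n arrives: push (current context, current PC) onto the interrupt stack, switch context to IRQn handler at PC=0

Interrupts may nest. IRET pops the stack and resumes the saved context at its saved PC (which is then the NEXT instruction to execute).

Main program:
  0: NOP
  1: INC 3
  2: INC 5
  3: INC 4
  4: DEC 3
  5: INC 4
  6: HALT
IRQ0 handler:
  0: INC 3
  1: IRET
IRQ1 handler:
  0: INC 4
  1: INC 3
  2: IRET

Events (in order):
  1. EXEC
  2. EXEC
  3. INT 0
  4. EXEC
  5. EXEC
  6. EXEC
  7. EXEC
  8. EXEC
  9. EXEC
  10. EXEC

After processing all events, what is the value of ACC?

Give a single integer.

Event 1 (EXEC): [MAIN] PC=0: NOP
Event 2 (EXEC): [MAIN] PC=1: INC 3 -> ACC=3
Event 3 (INT 0): INT 0 arrives: push (MAIN, PC=2), enter IRQ0 at PC=0 (depth now 1)
Event 4 (EXEC): [IRQ0] PC=0: INC 3 -> ACC=6
Event 5 (EXEC): [IRQ0] PC=1: IRET -> resume MAIN at PC=2 (depth now 0)
Event 6 (EXEC): [MAIN] PC=2: INC 5 -> ACC=11
Event 7 (EXEC): [MAIN] PC=3: INC 4 -> ACC=15
Event 8 (EXEC): [MAIN] PC=4: DEC 3 -> ACC=12
Event 9 (EXEC): [MAIN] PC=5: INC 4 -> ACC=16
Event 10 (EXEC): [MAIN] PC=6: HALT

Answer: 16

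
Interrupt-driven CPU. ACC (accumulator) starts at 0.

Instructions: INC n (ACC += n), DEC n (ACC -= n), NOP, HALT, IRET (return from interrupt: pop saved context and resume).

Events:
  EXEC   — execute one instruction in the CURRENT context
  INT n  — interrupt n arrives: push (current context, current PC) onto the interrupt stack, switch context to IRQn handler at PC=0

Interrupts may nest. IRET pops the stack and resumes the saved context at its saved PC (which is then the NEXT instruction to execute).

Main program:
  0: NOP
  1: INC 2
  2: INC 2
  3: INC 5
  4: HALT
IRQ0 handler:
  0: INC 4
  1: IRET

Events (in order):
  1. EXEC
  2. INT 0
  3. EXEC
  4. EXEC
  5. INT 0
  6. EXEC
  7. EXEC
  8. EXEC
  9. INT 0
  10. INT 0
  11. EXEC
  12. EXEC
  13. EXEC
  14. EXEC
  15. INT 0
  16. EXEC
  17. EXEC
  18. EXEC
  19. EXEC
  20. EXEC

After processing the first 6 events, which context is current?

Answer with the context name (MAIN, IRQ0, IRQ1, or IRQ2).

Event 1 (EXEC): [MAIN] PC=0: NOP
Event 2 (INT 0): INT 0 arrives: push (MAIN, PC=1), enter IRQ0 at PC=0 (depth now 1)
Event 3 (EXEC): [IRQ0] PC=0: INC 4 -> ACC=4
Event 4 (EXEC): [IRQ0] PC=1: IRET -> resume MAIN at PC=1 (depth now 0)
Event 5 (INT 0): INT 0 arrives: push (MAIN, PC=1), enter IRQ0 at PC=0 (depth now 1)
Event 6 (EXEC): [IRQ0] PC=0: INC 4 -> ACC=8

Answer: IRQ0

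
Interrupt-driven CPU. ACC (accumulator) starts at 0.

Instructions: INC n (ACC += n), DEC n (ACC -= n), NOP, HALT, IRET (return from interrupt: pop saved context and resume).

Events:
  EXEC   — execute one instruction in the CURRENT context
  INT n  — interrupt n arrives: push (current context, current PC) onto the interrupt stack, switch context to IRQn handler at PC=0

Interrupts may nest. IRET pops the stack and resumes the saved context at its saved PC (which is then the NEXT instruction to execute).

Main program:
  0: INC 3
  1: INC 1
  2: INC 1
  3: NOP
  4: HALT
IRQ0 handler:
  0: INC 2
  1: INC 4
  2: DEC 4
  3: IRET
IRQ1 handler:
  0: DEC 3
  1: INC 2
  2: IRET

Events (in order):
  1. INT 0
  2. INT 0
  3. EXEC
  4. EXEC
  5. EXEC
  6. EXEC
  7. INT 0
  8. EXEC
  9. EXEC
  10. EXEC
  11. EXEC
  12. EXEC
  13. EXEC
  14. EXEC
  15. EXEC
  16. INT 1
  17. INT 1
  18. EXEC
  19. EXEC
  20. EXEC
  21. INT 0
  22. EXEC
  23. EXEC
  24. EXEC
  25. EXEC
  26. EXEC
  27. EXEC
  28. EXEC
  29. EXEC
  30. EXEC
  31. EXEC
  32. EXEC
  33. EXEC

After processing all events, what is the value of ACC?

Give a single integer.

Answer: 11

Derivation:
Event 1 (INT 0): INT 0 arrives: push (MAIN, PC=0), enter IRQ0 at PC=0 (depth now 1)
Event 2 (INT 0): INT 0 arrives: push (IRQ0, PC=0), enter IRQ0 at PC=0 (depth now 2)
Event 3 (EXEC): [IRQ0] PC=0: INC 2 -> ACC=2
Event 4 (EXEC): [IRQ0] PC=1: INC 4 -> ACC=6
Event 5 (EXEC): [IRQ0] PC=2: DEC 4 -> ACC=2
Event 6 (EXEC): [IRQ0] PC=3: IRET -> resume IRQ0 at PC=0 (depth now 1)
Event 7 (INT 0): INT 0 arrives: push (IRQ0, PC=0), enter IRQ0 at PC=0 (depth now 2)
Event 8 (EXEC): [IRQ0] PC=0: INC 2 -> ACC=4
Event 9 (EXEC): [IRQ0] PC=1: INC 4 -> ACC=8
Event 10 (EXEC): [IRQ0] PC=2: DEC 4 -> ACC=4
Event 11 (EXEC): [IRQ0] PC=3: IRET -> resume IRQ0 at PC=0 (depth now 1)
Event 12 (EXEC): [IRQ0] PC=0: INC 2 -> ACC=6
Event 13 (EXEC): [IRQ0] PC=1: INC 4 -> ACC=10
Event 14 (EXEC): [IRQ0] PC=2: DEC 4 -> ACC=6
Event 15 (EXEC): [IRQ0] PC=3: IRET -> resume MAIN at PC=0 (depth now 0)
Event 16 (INT 1): INT 1 arrives: push (MAIN, PC=0), enter IRQ1 at PC=0 (depth now 1)
Event 17 (INT 1): INT 1 arrives: push (IRQ1, PC=0), enter IRQ1 at PC=0 (depth now 2)
Event 18 (EXEC): [IRQ1] PC=0: DEC 3 -> ACC=3
Event 19 (EXEC): [IRQ1] PC=1: INC 2 -> ACC=5
Event 20 (EXEC): [IRQ1] PC=2: IRET -> resume IRQ1 at PC=0 (depth now 1)
Event 21 (INT 0): INT 0 arrives: push (IRQ1, PC=0), enter IRQ0 at PC=0 (depth now 2)
Event 22 (EXEC): [IRQ0] PC=0: INC 2 -> ACC=7
Event 23 (EXEC): [IRQ0] PC=1: INC 4 -> ACC=11
Event 24 (EXEC): [IRQ0] PC=2: DEC 4 -> ACC=7
Event 25 (EXEC): [IRQ0] PC=3: IRET -> resume IRQ1 at PC=0 (depth now 1)
Event 26 (EXEC): [IRQ1] PC=0: DEC 3 -> ACC=4
Event 27 (EXEC): [IRQ1] PC=1: INC 2 -> ACC=6
Event 28 (EXEC): [IRQ1] PC=2: IRET -> resume MAIN at PC=0 (depth now 0)
Event 29 (EXEC): [MAIN] PC=0: INC 3 -> ACC=9
Event 30 (EXEC): [MAIN] PC=1: INC 1 -> ACC=10
Event 31 (EXEC): [MAIN] PC=2: INC 1 -> ACC=11
Event 32 (EXEC): [MAIN] PC=3: NOP
Event 33 (EXEC): [MAIN] PC=4: HALT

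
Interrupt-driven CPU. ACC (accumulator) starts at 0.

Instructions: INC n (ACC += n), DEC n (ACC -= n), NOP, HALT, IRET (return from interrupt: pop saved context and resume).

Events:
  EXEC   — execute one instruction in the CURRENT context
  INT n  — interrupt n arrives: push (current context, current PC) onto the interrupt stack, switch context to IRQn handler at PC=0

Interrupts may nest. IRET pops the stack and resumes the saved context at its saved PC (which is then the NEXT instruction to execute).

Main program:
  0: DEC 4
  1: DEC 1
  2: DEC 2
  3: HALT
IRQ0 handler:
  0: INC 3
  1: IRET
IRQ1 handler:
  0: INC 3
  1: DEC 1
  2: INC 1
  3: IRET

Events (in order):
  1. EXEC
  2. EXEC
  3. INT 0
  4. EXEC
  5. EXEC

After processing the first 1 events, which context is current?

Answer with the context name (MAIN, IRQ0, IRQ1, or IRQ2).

Event 1 (EXEC): [MAIN] PC=0: DEC 4 -> ACC=-4

Answer: MAIN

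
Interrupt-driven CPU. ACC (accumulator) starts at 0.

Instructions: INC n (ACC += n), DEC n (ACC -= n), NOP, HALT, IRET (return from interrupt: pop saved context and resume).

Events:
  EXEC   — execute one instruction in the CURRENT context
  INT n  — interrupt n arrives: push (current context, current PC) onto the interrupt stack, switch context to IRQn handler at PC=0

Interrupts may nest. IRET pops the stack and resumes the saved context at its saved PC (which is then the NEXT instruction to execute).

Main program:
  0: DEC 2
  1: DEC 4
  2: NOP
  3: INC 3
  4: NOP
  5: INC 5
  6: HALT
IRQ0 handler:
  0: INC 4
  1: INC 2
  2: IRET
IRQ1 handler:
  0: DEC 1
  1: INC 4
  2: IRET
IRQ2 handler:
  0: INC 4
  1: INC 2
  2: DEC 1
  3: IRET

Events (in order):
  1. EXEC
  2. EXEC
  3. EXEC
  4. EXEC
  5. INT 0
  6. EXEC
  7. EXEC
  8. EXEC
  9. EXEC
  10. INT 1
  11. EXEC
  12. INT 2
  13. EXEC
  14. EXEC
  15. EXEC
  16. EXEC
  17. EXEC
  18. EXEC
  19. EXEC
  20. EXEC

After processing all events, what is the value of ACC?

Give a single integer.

Event 1 (EXEC): [MAIN] PC=0: DEC 2 -> ACC=-2
Event 2 (EXEC): [MAIN] PC=1: DEC 4 -> ACC=-6
Event 3 (EXEC): [MAIN] PC=2: NOP
Event 4 (EXEC): [MAIN] PC=3: INC 3 -> ACC=-3
Event 5 (INT 0): INT 0 arrives: push (MAIN, PC=4), enter IRQ0 at PC=0 (depth now 1)
Event 6 (EXEC): [IRQ0] PC=0: INC 4 -> ACC=1
Event 7 (EXEC): [IRQ0] PC=1: INC 2 -> ACC=3
Event 8 (EXEC): [IRQ0] PC=2: IRET -> resume MAIN at PC=4 (depth now 0)
Event 9 (EXEC): [MAIN] PC=4: NOP
Event 10 (INT 1): INT 1 arrives: push (MAIN, PC=5), enter IRQ1 at PC=0 (depth now 1)
Event 11 (EXEC): [IRQ1] PC=0: DEC 1 -> ACC=2
Event 12 (INT 2): INT 2 arrives: push (IRQ1, PC=1), enter IRQ2 at PC=0 (depth now 2)
Event 13 (EXEC): [IRQ2] PC=0: INC 4 -> ACC=6
Event 14 (EXEC): [IRQ2] PC=1: INC 2 -> ACC=8
Event 15 (EXEC): [IRQ2] PC=2: DEC 1 -> ACC=7
Event 16 (EXEC): [IRQ2] PC=3: IRET -> resume IRQ1 at PC=1 (depth now 1)
Event 17 (EXEC): [IRQ1] PC=1: INC 4 -> ACC=11
Event 18 (EXEC): [IRQ1] PC=2: IRET -> resume MAIN at PC=5 (depth now 0)
Event 19 (EXEC): [MAIN] PC=5: INC 5 -> ACC=16
Event 20 (EXEC): [MAIN] PC=6: HALT

Answer: 16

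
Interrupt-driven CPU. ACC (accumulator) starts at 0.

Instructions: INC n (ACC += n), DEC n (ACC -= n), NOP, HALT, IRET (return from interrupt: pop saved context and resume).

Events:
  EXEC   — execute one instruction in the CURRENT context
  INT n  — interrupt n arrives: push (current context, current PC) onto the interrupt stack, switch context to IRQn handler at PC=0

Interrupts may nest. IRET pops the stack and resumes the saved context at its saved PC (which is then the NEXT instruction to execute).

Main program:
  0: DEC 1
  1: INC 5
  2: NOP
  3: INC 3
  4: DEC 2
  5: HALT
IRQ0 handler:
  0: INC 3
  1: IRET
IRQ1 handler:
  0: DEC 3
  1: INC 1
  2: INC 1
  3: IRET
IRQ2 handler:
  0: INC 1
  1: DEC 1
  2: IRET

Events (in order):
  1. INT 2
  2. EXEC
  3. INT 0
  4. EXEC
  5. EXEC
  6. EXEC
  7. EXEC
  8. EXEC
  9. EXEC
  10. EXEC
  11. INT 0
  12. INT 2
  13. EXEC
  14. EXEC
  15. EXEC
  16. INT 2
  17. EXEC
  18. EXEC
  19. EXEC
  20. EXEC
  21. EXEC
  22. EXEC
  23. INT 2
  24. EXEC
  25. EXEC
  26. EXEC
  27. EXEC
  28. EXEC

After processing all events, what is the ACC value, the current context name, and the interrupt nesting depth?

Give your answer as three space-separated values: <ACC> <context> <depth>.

Event 1 (INT 2): INT 2 arrives: push (MAIN, PC=0), enter IRQ2 at PC=0 (depth now 1)
Event 2 (EXEC): [IRQ2] PC=0: INC 1 -> ACC=1
Event 3 (INT 0): INT 0 arrives: push (IRQ2, PC=1), enter IRQ0 at PC=0 (depth now 2)
Event 4 (EXEC): [IRQ0] PC=0: INC 3 -> ACC=4
Event 5 (EXEC): [IRQ0] PC=1: IRET -> resume IRQ2 at PC=1 (depth now 1)
Event 6 (EXEC): [IRQ2] PC=1: DEC 1 -> ACC=3
Event 7 (EXEC): [IRQ2] PC=2: IRET -> resume MAIN at PC=0 (depth now 0)
Event 8 (EXEC): [MAIN] PC=0: DEC 1 -> ACC=2
Event 9 (EXEC): [MAIN] PC=1: INC 5 -> ACC=7
Event 10 (EXEC): [MAIN] PC=2: NOP
Event 11 (INT 0): INT 0 arrives: push (MAIN, PC=3), enter IRQ0 at PC=0 (depth now 1)
Event 12 (INT 2): INT 2 arrives: push (IRQ0, PC=0), enter IRQ2 at PC=0 (depth now 2)
Event 13 (EXEC): [IRQ2] PC=0: INC 1 -> ACC=8
Event 14 (EXEC): [IRQ2] PC=1: DEC 1 -> ACC=7
Event 15 (EXEC): [IRQ2] PC=2: IRET -> resume IRQ0 at PC=0 (depth now 1)
Event 16 (INT 2): INT 2 arrives: push (IRQ0, PC=0), enter IRQ2 at PC=0 (depth now 2)
Event 17 (EXEC): [IRQ2] PC=0: INC 1 -> ACC=8
Event 18 (EXEC): [IRQ2] PC=1: DEC 1 -> ACC=7
Event 19 (EXEC): [IRQ2] PC=2: IRET -> resume IRQ0 at PC=0 (depth now 1)
Event 20 (EXEC): [IRQ0] PC=0: INC 3 -> ACC=10
Event 21 (EXEC): [IRQ0] PC=1: IRET -> resume MAIN at PC=3 (depth now 0)
Event 22 (EXEC): [MAIN] PC=3: INC 3 -> ACC=13
Event 23 (INT 2): INT 2 arrives: push (MAIN, PC=4), enter IRQ2 at PC=0 (depth now 1)
Event 24 (EXEC): [IRQ2] PC=0: INC 1 -> ACC=14
Event 25 (EXEC): [IRQ2] PC=1: DEC 1 -> ACC=13
Event 26 (EXEC): [IRQ2] PC=2: IRET -> resume MAIN at PC=4 (depth now 0)
Event 27 (EXEC): [MAIN] PC=4: DEC 2 -> ACC=11
Event 28 (EXEC): [MAIN] PC=5: HALT

Answer: 11 MAIN 0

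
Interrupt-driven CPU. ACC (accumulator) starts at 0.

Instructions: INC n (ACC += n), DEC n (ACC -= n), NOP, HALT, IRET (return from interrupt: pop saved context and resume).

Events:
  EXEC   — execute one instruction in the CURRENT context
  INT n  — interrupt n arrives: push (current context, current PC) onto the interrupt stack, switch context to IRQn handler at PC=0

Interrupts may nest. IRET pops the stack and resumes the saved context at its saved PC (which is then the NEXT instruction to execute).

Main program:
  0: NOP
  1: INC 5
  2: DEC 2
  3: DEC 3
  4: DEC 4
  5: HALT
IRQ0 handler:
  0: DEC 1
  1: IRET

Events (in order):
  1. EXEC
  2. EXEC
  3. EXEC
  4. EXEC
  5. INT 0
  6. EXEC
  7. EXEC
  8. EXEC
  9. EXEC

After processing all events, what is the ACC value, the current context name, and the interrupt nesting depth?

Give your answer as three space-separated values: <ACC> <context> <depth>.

Answer: -5 MAIN 0

Derivation:
Event 1 (EXEC): [MAIN] PC=0: NOP
Event 2 (EXEC): [MAIN] PC=1: INC 5 -> ACC=5
Event 3 (EXEC): [MAIN] PC=2: DEC 2 -> ACC=3
Event 4 (EXEC): [MAIN] PC=3: DEC 3 -> ACC=0
Event 5 (INT 0): INT 0 arrives: push (MAIN, PC=4), enter IRQ0 at PC=0 (depth now 1)
Event 6 (EXEC): [IRQ0] PC=0: DEC 1 -> ACC=-1
Event 7 (EXEC): [IRQ0] PC=1: IRET -> resume MAIN at PC=4 (depth now 0)
Event 8 (EXEC): [MAIN] PC=4: DEC 4 -> ACC=-5
Event 9 (EXEC): [MAIN] PC=5: HALT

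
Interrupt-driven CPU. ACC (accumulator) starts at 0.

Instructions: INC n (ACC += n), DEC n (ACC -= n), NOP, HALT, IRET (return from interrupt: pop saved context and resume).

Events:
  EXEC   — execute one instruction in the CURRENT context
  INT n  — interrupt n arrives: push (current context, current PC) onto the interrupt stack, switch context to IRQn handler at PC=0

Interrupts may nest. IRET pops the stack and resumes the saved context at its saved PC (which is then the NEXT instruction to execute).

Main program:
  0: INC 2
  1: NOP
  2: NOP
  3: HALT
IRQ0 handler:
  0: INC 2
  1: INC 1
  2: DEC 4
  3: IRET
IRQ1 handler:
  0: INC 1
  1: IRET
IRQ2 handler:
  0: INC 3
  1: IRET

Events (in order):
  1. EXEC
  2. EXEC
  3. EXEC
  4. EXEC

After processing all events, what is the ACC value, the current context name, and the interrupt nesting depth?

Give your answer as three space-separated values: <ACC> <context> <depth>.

Answer: 2 MAIN 0

Derivation:
Event 1 (EXEC): [MAIN] PC=0: INC 2 -> ACC=2
Event 2 (EXEC): [MAIN] PC=1: NOP
Event 3 (EXEC): [MAIN] PC=2: NOP
Event 4 (EXEC): [MAIN] PC=3: HALT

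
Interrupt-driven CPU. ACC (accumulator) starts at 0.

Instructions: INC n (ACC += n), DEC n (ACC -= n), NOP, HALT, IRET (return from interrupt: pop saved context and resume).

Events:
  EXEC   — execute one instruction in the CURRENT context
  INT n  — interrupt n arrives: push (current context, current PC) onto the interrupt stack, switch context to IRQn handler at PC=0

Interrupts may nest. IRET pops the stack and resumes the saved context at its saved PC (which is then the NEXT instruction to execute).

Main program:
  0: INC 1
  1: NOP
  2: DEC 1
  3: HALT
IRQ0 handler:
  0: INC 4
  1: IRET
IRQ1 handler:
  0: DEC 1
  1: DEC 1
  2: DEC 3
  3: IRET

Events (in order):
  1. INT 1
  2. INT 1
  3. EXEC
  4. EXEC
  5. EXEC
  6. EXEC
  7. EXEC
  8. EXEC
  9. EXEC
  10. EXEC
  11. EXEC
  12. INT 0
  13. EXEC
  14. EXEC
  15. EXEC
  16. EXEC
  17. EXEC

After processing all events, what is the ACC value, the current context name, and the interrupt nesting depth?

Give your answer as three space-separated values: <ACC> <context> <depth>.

Event 1 (INT 1): INT 1 arrives: push (MAIN, PC=0), enter IRQ1 at PC=0 (depth now 1)
Event 2 (INT 1): INT 1 arrives: push (IRQ1, PC=0), enter IRQ1 at PC=0 (depth now 2)
Event 3 (EXEC): [IRQ1] PC=0: DEC 1 -> ACC=-1
Event 4 (EXEC): [IRQ1] PC=1: DEC 1 -> ACC=-2
Event 5 (EXEC): [IRQ1] PC=2: DEC 3 -> ACC=-5
Event 6 (EXEC): [IRQ1] PC=3: IRET -> resume IRQ1 at PC=0 (depth now 1)
Event 7 (EXEC): [IRQ1] PC=0: DEC 1 -> ACC=-6
Event 8 (EXEC): [IRQ1] PC=1: DEC 1 -> ACC=-7
Event 9 (EXEC): [IRQ1] PC=2: DEC 3 -> ACC=-10
Event 10 (EXEC): [IRQ1] PC=3: IRET -> resume MAIN at PC=0 (depth now 0)
Event 11 (EXEC): [MAIN] PC=0: INC 1 -> ACC=-9
Event 12 (INT 0): INT 0 arrives: push (MAIN, PC=1), enter IRQ0 at PC=0 (depth now 1)
Event 13 (EXEC): [IRQ0] PC=0: INC 4 -> ACC=-5
Event 14 (EXEC): [IRQ0] PC=1: IRET -> resume MAIN at PC=1 (depth now 0)
Event 15 (EXEC): [MAIN] PC=1: NOP
Event 16 (EXEC): [MAIN] PC=2: DEC 1 -> ACC=-6
Event 17 (EXEC): [MAIN] PC=3: HALT

Answer: -6 MAIN 0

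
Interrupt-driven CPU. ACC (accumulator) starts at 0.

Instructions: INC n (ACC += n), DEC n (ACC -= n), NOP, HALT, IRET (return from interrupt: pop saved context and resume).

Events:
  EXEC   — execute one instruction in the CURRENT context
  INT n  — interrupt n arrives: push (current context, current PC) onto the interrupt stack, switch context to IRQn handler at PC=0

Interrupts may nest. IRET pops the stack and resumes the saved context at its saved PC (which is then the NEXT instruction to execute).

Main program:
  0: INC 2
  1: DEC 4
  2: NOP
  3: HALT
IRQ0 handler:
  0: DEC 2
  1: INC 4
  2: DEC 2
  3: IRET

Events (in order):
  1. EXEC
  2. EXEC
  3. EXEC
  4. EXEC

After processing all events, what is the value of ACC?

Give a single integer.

Event 1 (EXEC): [MAIN] PC=0: INC 2 -> ACC=2
Event 2 (EXEC): [MAIN] PC=1: DEC 4 -> ACC=-2
Event 3 (EXEC): [MAIN] PC=2: NOP
Event 4 (EXEC): [MAIN] PC=3: HALT

Answer: -2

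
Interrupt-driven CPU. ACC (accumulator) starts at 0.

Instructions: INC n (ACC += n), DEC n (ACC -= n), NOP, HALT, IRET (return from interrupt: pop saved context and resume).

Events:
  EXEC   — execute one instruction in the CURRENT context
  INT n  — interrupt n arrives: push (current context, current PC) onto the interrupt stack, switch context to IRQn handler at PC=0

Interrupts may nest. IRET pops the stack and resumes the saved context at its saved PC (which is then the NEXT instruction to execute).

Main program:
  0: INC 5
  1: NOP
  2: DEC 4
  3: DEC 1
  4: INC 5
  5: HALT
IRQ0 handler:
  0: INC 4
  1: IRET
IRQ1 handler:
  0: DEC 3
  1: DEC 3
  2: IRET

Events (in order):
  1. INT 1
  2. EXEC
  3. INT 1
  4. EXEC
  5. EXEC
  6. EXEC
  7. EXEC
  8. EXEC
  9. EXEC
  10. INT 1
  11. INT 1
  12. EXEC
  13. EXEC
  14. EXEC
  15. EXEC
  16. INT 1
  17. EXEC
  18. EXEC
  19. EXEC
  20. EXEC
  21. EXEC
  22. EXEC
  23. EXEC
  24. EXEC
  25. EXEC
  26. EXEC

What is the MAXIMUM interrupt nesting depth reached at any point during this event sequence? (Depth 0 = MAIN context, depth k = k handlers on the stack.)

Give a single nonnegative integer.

Event 1 (INT 1): INT 1 arrives: push (MAIN, PC=0), enter IRQ1 at PC=0 (depth now 1) [depth=1]
Event 2 (EXEC): [IRQ1] PC=0: DEC 3 -> ACC=-3 [depth=1]
Event 3 (INT 1): INT 1 arrives: push (IRQ1, PC=1), enter IRQ1 at PC=0 (depth now 2) [depth=2]
Event 4 (EXEC): [IRQ1] PC=0: DEC 3 -> ACC=-6 [depth=2]
Event 5 (EXEC): [IRQ1] PC=1: DEC 3 -> ACC=-9 [depth=2]
Event 6 (EXEC): [IRQ1] PC=2: IRET -> resume IRQ1 at PC=1 (depth now 1) [depth=1]
Event 7 (EXEC): [IRQ1] PC=1: DEC 3 -> ACC=-12 [depth=1]
Event 8 (EXEC): [IRQ1] PC=2: IRET -> resume MAIN at PC=0 (depth now 0) [depth=0]
Event 9 (EXEC): [MAIN] PC=0: INC 5 -> ACC=-7 [depth=0]
Event 10 (INT 1): INT 1 arrives: push (MAIN, PC=1), enter IRQ1 at PC=0 (depth now 1) [depth=1]
Event 11 (INT 1): INT 1 arrives: push (IRQ1, PC=0), enter IRQ1 at PC=0 (depth now 2) [depth=2]
Event 12 (EXEC): [IRQ1] PC=0: DEC 3 -> ACC=-10 [depth=2]
Event 13 (EXEC): [IRQ1] PC=1: DEC 3 -> ACC=-13 [depth=2]
Event 14 (EXEC): [IRQ1] PC=2: IRET -> resume IRQ1 at PC=0 (depth now 1) [depth=1]
Event 15 (EXEC): [IRQ1] PC=0: DEC 3 -> ACC=-16 [depth=1]
Event 16 (INT 1): INT 1 arrives: push (IRQ1, PC=1), enter IRQ1 at PC=0 (depth now 2) [depth=2]
Event 17 (EXEC): [IRQ1] PC=0: DEC 3 -> ACC=-19 [depth=2]
Event 18 (EXEC): [IRQ1] PC=1: DEC 3 -> ACC=-22 [depth=2]
Event 19 (EXEC): [IRQ1] PC=2: IRET -> resume IRQ1 at PC=1 (depth now 1) [depth=1]
Event 20 (EXEC): [IRQ1] PC=1: DEC 3 -> ACC=-25 [depth=1]
Event 21 (EXEC): [IRQ1] PC=2: IRET -> resume MAIN at PC=1 (depth now 0) [depth=0]
Event 22 (EXEC): [MAIN] PC=1: NOP [depth=0]
Event 23 (EXEC): [MAIN] PC=2: DEC 4 -> ACC=-29 [depth=0]
Event 24 (EXEC): [MAIN] PC=3: DEC 1 -> ACC=-30 [depth=0]
Event 25 (EXEC): [MAIN] PC=4: INC 5 -> ACC=-25 [depth=0]
Event 26 (EXEC): [MAIN] PC=5: HALT [depth=0]
Max depth observed: 2

Answer: 2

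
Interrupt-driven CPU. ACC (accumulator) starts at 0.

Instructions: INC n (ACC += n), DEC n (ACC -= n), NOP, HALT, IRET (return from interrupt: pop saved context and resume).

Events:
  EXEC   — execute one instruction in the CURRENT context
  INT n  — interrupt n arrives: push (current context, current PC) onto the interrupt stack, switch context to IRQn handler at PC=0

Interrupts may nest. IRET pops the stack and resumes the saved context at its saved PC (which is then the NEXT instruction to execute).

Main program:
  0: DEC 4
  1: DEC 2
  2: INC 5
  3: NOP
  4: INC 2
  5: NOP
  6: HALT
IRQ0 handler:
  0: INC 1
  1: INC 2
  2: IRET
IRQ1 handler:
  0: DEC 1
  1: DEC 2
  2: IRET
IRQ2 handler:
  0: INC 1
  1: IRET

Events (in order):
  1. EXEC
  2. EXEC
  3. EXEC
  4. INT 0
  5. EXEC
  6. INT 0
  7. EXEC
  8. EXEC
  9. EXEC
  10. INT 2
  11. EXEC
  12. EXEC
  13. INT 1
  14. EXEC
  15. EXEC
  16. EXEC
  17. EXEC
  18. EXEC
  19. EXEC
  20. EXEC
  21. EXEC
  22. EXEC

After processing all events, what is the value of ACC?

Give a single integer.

Event 1 (EXEC): [MAIN] PC=0: DEC 4 -> ACC=-4
Event 2 (EXEC): [MAIN] PC=1: DEC 2 -> ACC=-6
Event 3 (EXEC): [MAIN] PC=2: INC 5 -> ACC=-1
Event 4 (INT 0): INT 0 arrives: push (MAIN, PC=3), enter IRQ0 at PC=0 (depth now 1)
Event 5 (EXEC): [IRQ0] PC=0: INC 1 -> ACC=0
Event 6 (INT 0): INT 0 arrives: push (IRQ0, PC=1), enter IRQ0 at PC=0 (depth now 2)
Event 7 (EXEC): [IRQ0] PC=0: INC 1 -> ACC=1
Event 8 (EXEC): [IRQ0] PC=1: INC 2 -> ACC=3
Event 9 (EXEC): [IRQ0] PC=2: IRET -> resume IRQ0 at PC=1 (depth now 1)
Event 10 (INT 2): INT 2 arrives: push (IRQ0, PC=1), enter IRQ2 at PC=0 (depth now 2)
Event 11 (EXEC): [IRQ2] PC=0: INC 1 -> ACC=4
Event 12 (EXEC): [IRQ2] PC=1: IRET -> resume IRQ0 at PC=1 (depth now 1)
Event 13 (INT 1): INT 1 arrives: push (IRQ0, PC=1), enter IRQ1 at PC=0 (depth now 2)
Event 14 (EXEC): [IRQ1] PC=0: DEC 1 -> ACC=3
Event 15 (EXEC): [IRQ1] PC=1: DEC 2 -> ACC=1
Event 16 (EXEC): [IRQ1] PC=2: IRET -> resume IRQ0 at PC=1 (depth now 1)
Event 17 (EXEC): [IRQ0] PC=1: INC 2 -> ACC=3
Event 18 (EXEC): [IRQ0] PC=2: IRET -> resume MAIN at PC=3 (depth now 0)
Event 19 (EXEC): [MAIN] PC=3: NOP
Event 20 (EXEC): [MAIN] PC=4: INC 2 -> ACC=5
Event 21 (EXEC): [MAIN] PC=5: NOP
Event 22 (EXEC): [MAIN] PC=6: HALT

Answer: 5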